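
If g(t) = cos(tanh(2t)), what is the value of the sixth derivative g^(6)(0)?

Plug the Maclaurin series of the inner function into that of the outer and collect terms.
The coefficient of t^6 in the expansion is -236/15, so g^(6)(0) = 6! * (-236/15) = -11328.

-11328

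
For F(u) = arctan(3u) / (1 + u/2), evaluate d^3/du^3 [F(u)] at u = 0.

Take the Cauchy product of the two expansions.
The coefficient of u^3 in the expansion is -33/4, so F′′′(0) = 3! * (-33/4) = -99/2.

-99/2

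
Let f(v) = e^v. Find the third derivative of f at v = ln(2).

Compute the successive derivatives at the expansion point and divide by k!.
From the series, [(v - ln(2))^3] f = 1/3; multiply by 3! = 6 to get 2.

2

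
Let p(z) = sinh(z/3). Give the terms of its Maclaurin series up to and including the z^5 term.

p(0) = 0
p′(0) = 1/3
p′′(0) = 0
p′′′(0) = 1/27
p^(4)(0) = 0
p^(5)(0) = 1/243
The Taylor polynomial is Σ p^(k)(0)/k! · z^k.

z^5/29160 + z^3/162 + z/3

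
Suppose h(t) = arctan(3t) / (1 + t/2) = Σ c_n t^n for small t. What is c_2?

Take the Cauchy product of the two expansions.
h(0) = 0
h′(0) = 3
h′′(0) = -3
So c_2 = h′′(0)/2! = -3/2.

-3/2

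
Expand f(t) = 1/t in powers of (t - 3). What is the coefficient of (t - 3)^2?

1/27

f(3) = 1/3
f′(3) = -1/9
f′′(3) = 2/27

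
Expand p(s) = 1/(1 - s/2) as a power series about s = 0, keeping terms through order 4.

s^4/16 + s^3/8 + s^2/4 + s/2 + 1

p(0) = 1
p′(0) = 1/2
p′′(0) = 1/2
p′′′(0) = 3/4
p^(4)(0) = 3/2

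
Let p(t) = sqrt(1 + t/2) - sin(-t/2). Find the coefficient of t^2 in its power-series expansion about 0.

Combine the two series term by term.
p(0) = 1
p′(0) = 3/4
p′′(0) = -1/16

-1/32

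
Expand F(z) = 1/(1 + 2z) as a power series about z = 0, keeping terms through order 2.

4*z^2 - 2*z + 1

[z^0] = 1;  [z^1] = -2;  [z^2] = 4.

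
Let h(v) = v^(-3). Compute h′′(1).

12

Differentiate repeatedly and evaluate at the center.
The coefficient of (v - 1)^2 in the expansion is 6, so h′′(1) = 2! * (6) = 12.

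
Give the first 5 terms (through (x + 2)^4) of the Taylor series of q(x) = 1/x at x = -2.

-(x + 2)^4/32 - (x + 2)^3/16 - (x + 2)^2/8 - (x + 2)/4 - 1/2

q(-2) = -1/2
q′(-2) = -1/4
q′′(-2) = -1/4
q′′′(-2) = -3/8
q^(4)(-2) = -3/4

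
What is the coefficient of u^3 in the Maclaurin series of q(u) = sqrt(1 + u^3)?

1/2

q(0) = 1
q′(0) = 0
q′′(0) = 0
q′′′(0) = 3
So c_3 = q′′′(0)/3! = 1/2.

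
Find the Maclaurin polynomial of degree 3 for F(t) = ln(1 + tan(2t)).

Plug the Maclaurin series of the inner function into that of the outer and collect terms.

16*t^3/3 - 2*t^2 + 2*t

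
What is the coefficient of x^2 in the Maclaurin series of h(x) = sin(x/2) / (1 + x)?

-1/2

Write out both Maclaurin series and multiply, keeping only the needed powers.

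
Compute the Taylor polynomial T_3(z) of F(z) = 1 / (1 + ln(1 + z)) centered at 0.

-7*z^3/3 + 3*z^2/2 - z + 1

Use the geometric series for the reciprocal, then substitute.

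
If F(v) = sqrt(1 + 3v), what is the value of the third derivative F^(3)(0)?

81/8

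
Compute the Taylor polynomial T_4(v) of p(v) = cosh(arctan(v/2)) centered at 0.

Let u equal the inner series; expand the outer function in u and truncate.
p(0) = 1
p′(0) = 0
p′′(0) = 1/4
p′′′(0) = 0
p^(4)(0) = -7/16

-7*v^4/384 + v^2/8 + 1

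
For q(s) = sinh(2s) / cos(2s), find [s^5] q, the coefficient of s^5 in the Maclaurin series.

48/5

Write the quotient as an unknown series and match coefficients against numerator = denominator · series.
q(0) = 0
q′(0) = 2
q′′(0) = 0
q′′′(0) = 32
q^(4)(0) = 0
q^(5)(0) = 1152
So c_5 = q^(5)(0)/5! = 48/5.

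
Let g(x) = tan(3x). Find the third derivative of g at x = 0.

Apply the Taylor formula c_k = f^(k)(a)/k!.
The coefficient of x^3 in the expansion is 9, so g′′′(0) = 3! * (9) = 54.

54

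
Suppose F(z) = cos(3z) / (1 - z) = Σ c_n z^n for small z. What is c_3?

Multiply the two series term by term and collect like powers.
[z^0] = 1;  [z^1] = 1;  [z^2] = -7/2;  [z^3] = -7/2.

-7/2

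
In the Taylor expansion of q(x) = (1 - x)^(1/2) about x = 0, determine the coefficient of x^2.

-1/8

[x^0] = 1;  [x^1] = -1/2;  [x^2] = -1/8.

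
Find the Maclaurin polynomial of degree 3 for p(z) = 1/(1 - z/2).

z^3/8 + z^2/4 + z/2 + 1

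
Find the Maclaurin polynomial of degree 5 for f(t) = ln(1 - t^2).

f(0) = 0
f′(0) = 0
f′′(0) = -2
f′′′(0) = 0
f^(4)(0) = -12
f^(5)(0) = 0

-t^4/2 - t^2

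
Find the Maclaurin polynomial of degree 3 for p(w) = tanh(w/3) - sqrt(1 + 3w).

Combine the two series term by term.
[w^0] = -1;  [w^1] = -7/6;  [w^2] = 9/8;  [w^3] = -2203/1296.

-2203*w^3/1296 + 9*w^2/8 - 7*w/6 - 1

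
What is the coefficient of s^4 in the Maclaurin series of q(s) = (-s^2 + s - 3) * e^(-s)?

Multiply each power in the prefactor through the base expansion.
[s^0] = -3;  [s^1] = 4;  [s^2] = -7/2;  [s^3] = 2;  [s^4] = -19/24.

-19/24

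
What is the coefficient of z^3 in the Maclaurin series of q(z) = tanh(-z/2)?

1/24

Use the known series and substitute for the argument.
q(0) = 0
q′(0) = -1/2
q′′(0) = 0
q′′′(0) = 1/4
So c_3 = q′′′(0)/3! = 1/24.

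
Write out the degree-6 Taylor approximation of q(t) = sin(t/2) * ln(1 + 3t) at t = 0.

Take the Cauchy product of the two expansions.
q(0) = 0
q′(0) = 0
q′′(0) = 3
q′′′(0) = -27/2
q^(4)(0) = 213/2
q^(5)(0) = -4815/4
q^(6)(0) = 277785/16
Then c_k = q^(k)(0)/k! gives each Taylor coefficient.

6173*t^6/256 - 321*t^5/32 + 71*t^4/16 - 9*t^3/4 + 3*t^2/2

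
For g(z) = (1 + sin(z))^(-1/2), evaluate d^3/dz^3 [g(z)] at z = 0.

Compose series: expand the inner function first, then feed it into the outer expansion.
The coefficient of z^3 in the expansion is -11/48, so g′′′(0) = 3! * (-11/48) = -11/8.

-11/8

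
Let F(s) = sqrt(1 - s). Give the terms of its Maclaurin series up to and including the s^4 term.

-5*s^4/128 - s^3/16 - s^2/8 - s/2 + 1

Compute the successive derivatives at the expansion point and divide by k!.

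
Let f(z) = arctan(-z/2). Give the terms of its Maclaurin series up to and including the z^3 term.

Use the known series and substitute for the argument.
f(0) = 0
f′(0) = -1/2
f′′(0) = 0
f′′′(0) = 1/4

z^3/24 - z/2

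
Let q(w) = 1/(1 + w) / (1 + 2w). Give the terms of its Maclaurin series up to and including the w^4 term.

Expand each factor separately, then convolve coefficients.
[w^0] = 1;  [w^1] = -3;  [w^2] = 7;  [w^3] = -15;  [w^4] = 31.

31*w^4 - 15*w^3 + 7*w^2 - 3*w + 1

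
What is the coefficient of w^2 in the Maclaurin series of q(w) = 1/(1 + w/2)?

1/4

Differentiate repeatedly and evaluate at the center.
q(0) = 1
q′(0) = -1/2
q′′(0) = 1/2
So c_2 = q′′(0)/2! = 1/4.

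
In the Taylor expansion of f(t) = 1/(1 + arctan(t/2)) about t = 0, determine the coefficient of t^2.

1/4

Plug the Maclaurin series of the inner function into that of the outer and collect terms.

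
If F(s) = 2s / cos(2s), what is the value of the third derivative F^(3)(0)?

Write the quotient as an unknown series and match coefficients against numerator = denominator · series.
From the series, [s^3] F = 4; multiply by 3! = 6 to get 24.

24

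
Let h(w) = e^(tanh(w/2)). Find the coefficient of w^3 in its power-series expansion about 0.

-1/48

Let u equal the inner series; expand the outer function in u and truncate.
[w^0] = 1;  [w^1] = 1/2;  [w^2] = 1/8;  [w^3] = -1/48.
So c_3 = h′′′(0)/3! = -1/48.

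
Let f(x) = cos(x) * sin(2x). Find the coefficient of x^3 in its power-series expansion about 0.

Expand each factor separately, then convolve coefficients.
f(0) = 0
f′(0) = 2
f′′(0) = 0
f′′′(0) = -14
So c_3 = f′′′(0)/3! = -7/3.

-7/3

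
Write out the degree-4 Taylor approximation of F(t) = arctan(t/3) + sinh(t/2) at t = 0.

Combine the two series term by term.
[t^0] = 0;  [t^1] = 5/6;  [t^2] = 0;  [t^3] = 11/1296;  [t^4] = 0.

11*t^3/1296 + 5*t/6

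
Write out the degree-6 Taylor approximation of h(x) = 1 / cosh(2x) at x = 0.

Invert the denominator's series and multiply.
h(0) = 1
h′(0) = 0
h′′(0) = -4
h′′′(0) = 0
h^(4)(0) = 80
h^(5)(0) = 0
h^(6)(0) = -3904

-244*x^6/45 + 10*x^4/3 - 2*x^2 + 1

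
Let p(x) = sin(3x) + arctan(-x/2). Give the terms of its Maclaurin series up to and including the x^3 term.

-107*x^3/24 + 5*x/2

Combine the two series term by term.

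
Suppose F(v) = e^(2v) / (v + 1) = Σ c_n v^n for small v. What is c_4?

Use 1/(1 - r) = Σ r^k on the denominator, then take the Cauchy product.
[v^0] = 1;  [v^1] = 1;  [v^2] = 1;  [v^3] = 1/3;  [v^4] = 1/3.
So c_4 = F^(4)(0)/4! = 1/3.

1/3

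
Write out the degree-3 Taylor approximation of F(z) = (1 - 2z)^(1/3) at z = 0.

-40*z^3/81 - 4*z^2/9 - 2*z/3 + 1

[z^0] = 1;  [z^1] = -2/3;  [z^2] = -4/9;  [z^3] = -40/81.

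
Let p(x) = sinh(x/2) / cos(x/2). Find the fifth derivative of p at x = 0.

Invert the denominator's series and multiply.
From the series, [x^5] p = 3/320; multiply by 5! = 120 to get 9/8.

9/8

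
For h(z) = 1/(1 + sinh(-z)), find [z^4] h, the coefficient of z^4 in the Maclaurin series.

4/3

Let u equal the inner series; expand the outer function in u and truncate.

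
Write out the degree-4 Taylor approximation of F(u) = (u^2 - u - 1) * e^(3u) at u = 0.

Shift and add copies of the series according to the polynomial's terms.
F(0) = -1
F′(0) = -4
F′′(0) = -13
F′′′(0) = -36
F^(4)(0) = -81
The Taylor polynomial is Σ F^(k)(0)/k! · u^k.

-27*u^4/8 - 6*u^3 - 13*u^2/2 - 4*u - 1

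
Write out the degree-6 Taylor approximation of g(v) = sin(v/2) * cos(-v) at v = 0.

Take the Cauchy product of the two expansions.
g(0) = 0
g′(0) = 1/2
g′′(0) = 0
g′′′(0) = -13/8
g^(4)(0) = 0
g^(5)(0) = 121/32
g^(6)(0) = 0

121*v^5/3840 - 13*v^3/48 + v/2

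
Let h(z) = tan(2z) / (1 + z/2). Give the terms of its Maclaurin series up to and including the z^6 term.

-607*z^6/240 + 607*z^5/120 - 19*z^4/12 + 19*z^3/6 - z^2 + 2*z

Write out both Maclaurin series and multiply, keeping only the needed powers.
h(0) = 0
h′(0) = 2
h′′(0) = -2
h′′′(0) = 19
h^(4)(0) = -38
h^(5)(0) = 607
h^(6)(0) = -1821
Dividing each by k! gives the coefficients c_0, ..., c_6.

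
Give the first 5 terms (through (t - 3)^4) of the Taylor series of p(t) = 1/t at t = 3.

[(t - 3)^0] = 1/3;  [(t - 3)^1] = -1/9;  [(t - 3)^2] = 1/27;  [(t - 3)^3] = -1/81;  [(t - 3)^4] = 1/243.

(t - 3)^4/243 - (t - 3)^3/81 + (t - 3)^2/27 - (t - 3)/9 + 1/3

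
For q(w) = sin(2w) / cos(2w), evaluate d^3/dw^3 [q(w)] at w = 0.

16

Divide the numerator series by the denominator series (power-series long division).
From the series, [w^3] q = 8/3; multiply by 3! = 6 to get 16.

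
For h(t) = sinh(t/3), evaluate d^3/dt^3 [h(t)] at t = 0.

Differentiate repeatedly and evaluate at the center.
From the series, [t^3] h = 1/162; multiply by 3! = 6 to get 1/27.

1/27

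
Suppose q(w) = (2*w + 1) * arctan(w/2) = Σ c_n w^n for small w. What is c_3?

Distribute the polynomial across the series and collect like powers.

-1/24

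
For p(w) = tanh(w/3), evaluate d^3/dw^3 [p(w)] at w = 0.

From the series, [w^3] p = -1/81; multiply by 3! = 6 to get -2/27.

-2/27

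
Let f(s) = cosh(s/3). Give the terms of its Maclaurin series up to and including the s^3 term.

s^2/18 + 1

Apply the Taylor formula c_k = f^(k)(a)/k!.
f(0) = 1
f′(0) = 0
f′′(0) = 1/9
f′′′(0) = 0
Dividing each by k! gives the coefficients c_0, ..., c_3.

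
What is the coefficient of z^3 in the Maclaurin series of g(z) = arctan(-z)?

1/3

g(0) = 0
g′(0) = -1
g′′(0) = 0
g′′′(0) = 2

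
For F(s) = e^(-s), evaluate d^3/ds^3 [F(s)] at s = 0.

-1

From the series, [s^3] F = -1/6; multiply by 3! = 6 to get -1.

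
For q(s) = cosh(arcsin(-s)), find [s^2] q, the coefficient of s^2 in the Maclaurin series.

Plug the Maclaurin series of the inner function into that of the outer and collect terms.
q(0) = 1
q′(0) = 0
q′′(0) = 1

1/2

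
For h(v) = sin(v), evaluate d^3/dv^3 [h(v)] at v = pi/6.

Differentiate repeatedly and evaluate at the center.
The coefficient of (v - pi/6)^3 in the expansion is -sqrt(3)/12, so h′′′(pi/6) = 3! * (-sqrt(3)/12) = -sqrt(3)/2.

-sqrt(3)/2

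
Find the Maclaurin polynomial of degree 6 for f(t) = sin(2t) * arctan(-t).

Write out both Maclaurin series and multiply, keeping only the needed powers.
f(0) = 0
f′(0) = 0
f′′(0) = -4
f′′′(0) = 0
f^(4)(0) = 48
f^(5)(0) = 0
f^(6)(0) = -800
Then c_k = f^(k)(0)/k! gives each Taylor coefficient.

-10*t^6/9 + 2*t^4 - 2*t^2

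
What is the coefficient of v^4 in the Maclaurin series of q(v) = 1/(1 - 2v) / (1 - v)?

31

Multiply the two series term by term and collect like powers.
q(0) = 1
q′(0) = 3
q′′(0) = 14
q′′′(0) = 90
q^(4)(0) = 744
Then c_k = q^(k)(0)/k! gives each Taylor coefficient.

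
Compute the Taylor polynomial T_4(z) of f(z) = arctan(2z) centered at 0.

-8*z^3/3 + 2*z

[z^0] = 0;  [z^1] = 2;  [z^2] = 0;  [z^3] = -8/3;  [z^4] = 0.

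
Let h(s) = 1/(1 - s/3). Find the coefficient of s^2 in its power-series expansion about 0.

1/9

c_2 = h′′(0)/2! = 1/9.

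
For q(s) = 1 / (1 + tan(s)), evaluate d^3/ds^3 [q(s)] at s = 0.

-8

Expand as Σ (-1)^k u^k with u equal to the inner function's series.
The coefficient of s^3 in the expansion is -4/3, so q′′′(0) = 3! * (-4/3) = -8.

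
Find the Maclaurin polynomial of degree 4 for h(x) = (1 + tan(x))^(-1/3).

71*x^4/243 - 23*x^3/81 + 2*x^2/9 - x/3 + 1

Let u equal the inner series; expand the outer function in u and truncate.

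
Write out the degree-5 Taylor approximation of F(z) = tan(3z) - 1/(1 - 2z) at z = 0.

2*z^5/5 - 16*z^4 + z^3 - 4*z^2 + z - 1

Combine the two series term by term.
F(0) = -1
F′(0) = 1
F′′(0) = -8
F′′′(0) = 6
F^(4)(0) = -384
F^(5)(0) = 48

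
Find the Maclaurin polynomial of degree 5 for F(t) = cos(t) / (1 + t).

-13*t^5/24 + 13*t^4/24 - t^3/2 + t^2/2 - t + 1

Write out both Maclaurin series and multiply, keeping only the needed powers.
[t^0] = 1;  [t^1] = -1;  [t^2] = 1/2;  [t^3] = -1/2;  [t^4] = 13/24;  [t^5] = -13/24.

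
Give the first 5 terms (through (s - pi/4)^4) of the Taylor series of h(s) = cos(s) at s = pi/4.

sqrt(2)*(s - pi/4)^4/48 + sqrt(2)*(s - pi/4)^3/12 - sqrt(2)*(s - pi/4)^2/4 - sqrt(2)*(s - pi/4)/2 + sqrt(2)/2

h(pi/4) = sqrt(2)/2
h′(pi/4) = -sqrt(2)/2
h′′(pi/4) = -sqrt(2)/2
h′′′(pi/4) = sqrt(2)/2
h^(4)(pi/4) = sqrt(2)/2
The Taylor polynomial is Σ h^(k)(pi/4)/k! · (s - pi/4)^k.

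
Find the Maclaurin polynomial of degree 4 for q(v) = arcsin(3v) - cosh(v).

Add the two expansions coefficient-wise.

-v^4/24 + 9*v^3/2 - v^2/2 + 3*v - 1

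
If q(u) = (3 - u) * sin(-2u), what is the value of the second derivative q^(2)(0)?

Shift and add copies of the series according to the polynomial's terms.
The coefficient of u^2 in the expansion is 2, so q′′(0) = 2! * (2) = 4.

4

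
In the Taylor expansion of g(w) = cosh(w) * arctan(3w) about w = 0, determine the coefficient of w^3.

Write out both Maclaurin series and multiply, keeping only the needed powers.
g(0) = 0
g′(0) = 3
g′′(0) = 0
g′′′(0) = -45
So c_3 = g′′′(0)/3! = -15/2.

-15/2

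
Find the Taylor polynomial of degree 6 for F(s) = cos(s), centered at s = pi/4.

F(pi/4) = sqrt(2)/2
F′(pi/4) = -sqrt(2)/2
F′′(pi/4) = -sqrt(2)/2
F′′′(pi/4) = sqrt(2)/2
F^(4)(pi/4) = sqrt(2)/2
F^(5)(pi/4) = -sqrt(2)/2
F^(6)(pi/4) = -sqrt(2)/2
Dividing each by k! gives the coefficients c_0, ..., c_6.

-sqrt(2)*(s - pi/4)^6/1440 - sqrt(2)*(s - pi/4)^5/240 + sqrt(2)*(s - pi/4)^4/48 + sqrt(2)*(s - pi/4)^3/12 - sqrt(2)*(s - pi/4)^2/4 - sqrt(2)*(s - pi/4)/2 + sqrt(2)/2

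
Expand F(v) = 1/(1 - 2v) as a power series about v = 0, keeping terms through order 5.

32*v^5 + 16*v^4 + 8*v^3 + 4*v^2 + 2*v + 1

Apply the Taylor formula c_k = f^(k)(a)/k!.
F(0) = 1
F′(0) = 2
F′′(0) = 8
F′′′(0) = 48
F^(4)(0) = 384
F^(5)(0) = 3840
Dividing each by k! gives the coefficients c_0, ..., c_5.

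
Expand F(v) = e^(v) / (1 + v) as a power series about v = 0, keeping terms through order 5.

-11*v^5/30 + 3*v^4/8 - v^3/3 + v^2/2 + 1

Take the Cauchy product of the two expansions.
F(0) = 1
F′(0) = 0
F′′(0) = 1
F′′′(0) = -2
F^(4)(0) = 9
F^(5)(0) = -44
Then c_k = F^(k)(0)/k! gives each Taylor coefficient.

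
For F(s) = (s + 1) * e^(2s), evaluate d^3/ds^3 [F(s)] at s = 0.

Shift and add copies of the series according to the polynomial's terms.
From the series, [s^3] F = 10/3; multiply by 3! = 6 to get 20.

20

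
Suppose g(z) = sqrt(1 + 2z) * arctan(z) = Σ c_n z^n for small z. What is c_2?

1

Write out both Maclaurin series and multiply, keeping only the needed powers.
So c_2 = g′′(0)/2! = 1.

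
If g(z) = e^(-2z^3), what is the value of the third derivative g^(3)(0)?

Compute the successive derivatives at the expansion point and divide by k!.
From the series, [z^3] g = -2; multiply by 3! = 6 to get -12.

-12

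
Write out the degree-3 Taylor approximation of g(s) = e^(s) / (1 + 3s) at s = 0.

Multiply the two series term by term and collect like powers.
g(0) = 1
g′(0) = -2
g′′(0) = 13
g′′′(0) = -116

-58*s^3/3 + 13*s^2/2 - 2*s + 1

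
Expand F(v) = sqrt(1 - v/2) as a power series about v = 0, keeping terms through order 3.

F(0) = 1
F′(0) = -1/4
F′′(0) = -1/16
F′′′(0) = -3/64

-v^3/128 - v^2/32 - v/4 + 1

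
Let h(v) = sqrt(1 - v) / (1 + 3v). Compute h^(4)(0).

Multiply the two series term by term and collect like powers.
The coefficient of v^4 in the expansion is 11971/128, so h^(4)(0) = 4! * (11971/128) = 35913/16.

35913/16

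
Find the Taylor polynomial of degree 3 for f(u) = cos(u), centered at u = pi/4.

Apply the Taylor formula c_k = f^(k)(a)/k!.
f(pi/4) = sqrt(2)/2
f′(pi/4) = -sqrt(2)/2
f′′(pi/4) = -sqrt(2)/2
f′′′(pi/4) = sqrt(2)/2
The Taylor polynomial is Σ f^(k)(pi/4)/k! · (u - pi/4)^k.

sqrt(2)*(u - pi/4)^3/12 - sqrt(2)*(u - pi/4)^2/4 - sqrt(2)*(u - pi/4)/2 + sqrt(2)/2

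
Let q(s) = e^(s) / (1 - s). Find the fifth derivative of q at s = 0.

Write out both Maclaurin series and multiply, keeping only the needed powers.
The coefficient of s^5 in the expansion is 163/60, so q^(5)(0) = 5! * (163/60) = 326.

326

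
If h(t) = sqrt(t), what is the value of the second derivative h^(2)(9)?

-1/108

The coefficient of (t - 9)^2 in the expansion is -1/216, so h′′(9) = 2! * (-1/216) = -1/108.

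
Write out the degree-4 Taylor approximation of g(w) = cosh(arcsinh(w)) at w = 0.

Substitute the inner expansion into the outer series and collect powers.
g(0) = 1
g′(0) = 0
g′′(0) = 1
g′′′(0) = 0
g^(4)(0) = -3

-w^4/8 + w^2/2 + 1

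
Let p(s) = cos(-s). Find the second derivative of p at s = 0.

The coefficient of s^2 in the expansion is -1/2, so p′′(0) = 2! * (-1/2) = -1.

-1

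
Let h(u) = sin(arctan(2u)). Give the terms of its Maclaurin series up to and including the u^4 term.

Compose series: expand the inner function first, then feed it into the outer expansion.
h(0) = 0
h′(0) = 2
h′′(0) = 0
h′′′(0) = -24
h^(4)(0) = 0

-4*u^3 + 2*u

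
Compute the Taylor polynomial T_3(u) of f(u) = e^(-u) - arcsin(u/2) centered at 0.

-3*u^3/16 + u^2/2 - 3*u/2 + 1

Add the two expansions coefficient-wise.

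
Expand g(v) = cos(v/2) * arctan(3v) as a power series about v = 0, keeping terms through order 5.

31829*v^5/640 - 75*v^3/8 + 3*v

Expand each factor separately, then convolve coefficients.
g(0) = 0
g′(0) = 3
g′′(0) = 0
g′′′(0) = -225/4
g^(4)(0) = 0
g^(5)(0) = 95487/16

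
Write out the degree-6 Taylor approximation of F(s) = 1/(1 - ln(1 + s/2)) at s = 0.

19*s^6/23040 + 7*s^5/1920 + s^4/96 + s^3/24 + s^2/8 + s/2 + 1

Plug the Maclaurin series of the inner function into that of the outer and collect terms.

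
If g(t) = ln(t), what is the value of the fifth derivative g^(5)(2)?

3/4

The coefficient of (t - 2)^5 in the expansion is 1/160, so g^(5)(2) = 5! * (1/160) = 3/4.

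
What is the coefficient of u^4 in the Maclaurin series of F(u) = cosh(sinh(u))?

5/24

Compose series: expand the inner function first, then feed it into the outer expansion.
F(0) = 1
F′(0) = 0
F′′(0) = 1
F′′′(0) = 0
F^(4)(0) = 5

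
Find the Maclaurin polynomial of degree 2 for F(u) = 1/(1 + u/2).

Differentiate repeatedly and evaluate at the center.
F(0) = 1
F′(0) = -1/2
F′′(0) = 1/2

u^2/4 - u/2 + 1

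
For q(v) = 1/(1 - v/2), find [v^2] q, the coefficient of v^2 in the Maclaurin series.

1/4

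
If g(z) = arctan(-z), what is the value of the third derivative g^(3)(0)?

From the series, [z^3] g = 1/3; multiply by 3! = 6 to get 2.

2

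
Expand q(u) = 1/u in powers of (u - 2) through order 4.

(u - 2)^4/32 - (u - 2)^3/16 + (u - 2)^2/8 - (u - 2)/4 + 1/2

q(2) = 1/2
q′(2) = -1/4
q′′(2) = 1/4
q′′′(2) = -3/8
q^(4)(2) = 3/4
Then c_k = q^(k)(2)/k! gives each Taylor coefficient.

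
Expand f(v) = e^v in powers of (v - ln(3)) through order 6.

(v - ln(3))^6/240 + (v - ln(3))^5/40 + (v - ln(3))^4/8 + (v - ln(3))^3/2 + 3*(v - ln(3))^2/2 + 3*(v - ln(3)) + 3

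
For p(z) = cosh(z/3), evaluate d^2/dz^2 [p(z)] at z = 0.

From the series, [z^2] p = 1/18; multiply by 2! = 2 to get 1/9.

1/9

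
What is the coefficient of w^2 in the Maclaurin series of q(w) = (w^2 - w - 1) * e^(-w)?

Shift and add copies of the series according to the polynomial's terms.
[w^0] = -1;  [w^1] = 0;  [w^2] = 3/2.
So c_2 = q′′(0)/2! = 3/2.

3/2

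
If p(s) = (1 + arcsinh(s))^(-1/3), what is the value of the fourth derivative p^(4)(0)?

136/81

Compose series: expand the inner function first, then feed it into the outer expansion.
From the series, [s^4] p = 17/243; multiply by 4! = 24 to get 136/81.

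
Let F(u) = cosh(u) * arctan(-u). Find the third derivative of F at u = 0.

-1

Take the Cauchy product of the two expansions.
The coefficient of u^3 in the expansion is -1/6, so F′′′(0) = 3! * (-1/6) = -1.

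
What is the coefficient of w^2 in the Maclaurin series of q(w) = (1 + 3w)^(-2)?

27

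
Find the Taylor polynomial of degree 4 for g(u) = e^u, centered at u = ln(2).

(u - ln(2))^4/12 + (u - ln(2))^3/3 + (u - ln(2))^2 + 2*(u - ln(2)) + 2

g(ln(2)) = 2
g′(ln(2)) = 2
g′′(ln(2)) = 2
g′′′(ln(2)) = 2
g^(4)(ln(2)) = 2
The Taylor polynomial is Σ g^(k)(ln(2))/k! · (u - ln(2))^k.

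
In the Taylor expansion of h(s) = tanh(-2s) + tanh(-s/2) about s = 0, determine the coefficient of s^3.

Add the two expansions coefficient-wise.
h(0) = 0
h′(0) = -5/2
h′′(0) = 0
h′′′(0) = 65/4
So c_3 = h′′′(0)/3! = 65/24.

65/24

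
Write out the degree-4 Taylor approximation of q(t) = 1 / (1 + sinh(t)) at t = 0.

Expand as Σ (-1)^k u^k with u equal to the inner function's series.
[t^0] = 1;  [t^1] = -1;  [t^2] = 1;  [t^3] = -7/6;  [t^4] = 4/3.

4*t^4/3 - 7*t^3/6 + t^2 - t + 1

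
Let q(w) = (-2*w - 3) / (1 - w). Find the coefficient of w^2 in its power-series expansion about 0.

-5

Shift and add copies of the series according to the polynomial's terms.
q(0) = -3
q′(0) = -5
q′′(0) = -10
So c_2 = q′′(0)/2! = -5.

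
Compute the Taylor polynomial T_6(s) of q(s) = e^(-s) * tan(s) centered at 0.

-71*s^6/360 + 41*s^5/120 - s^4/2 + 5*s^3/6 - s^2 + s

Take the Cauchy product of the two expansions.
[s^0] = 0;  [s^1] = 1;  [s^2] = -1;  [s^3] = 5/6;  [s^4] = -1/2;  [s^5] = 41/120;  [s^6] = -71/360.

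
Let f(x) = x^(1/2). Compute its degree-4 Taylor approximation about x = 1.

f(1) = 1
f′(1) = 1/2
f′′(1) = -1/4
f′′′(1) = 3/8
f^(4)(1) = -15/16
Dividing each by k! gives the coefficients c_0, ..., c_4.

-5*(x - 1)^4/128 + (x - 1)^3/16 - (x - 1)^2/8 + (x - 1)/2 + 1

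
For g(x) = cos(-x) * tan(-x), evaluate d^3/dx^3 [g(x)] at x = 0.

Write out both Maclaurin series and multiply, keeping only the needed powers.
From the series, [x^3] g = 1/6; multiply by 3! = 6 to get 1.

1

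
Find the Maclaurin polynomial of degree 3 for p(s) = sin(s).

-s^3/6 + s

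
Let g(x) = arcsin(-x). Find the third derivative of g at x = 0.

Apply the Taylor formula c_k = f^(k)(a)/k!.
From the series, [x^3] g = -1/6; multiply by 3! = 6 to get -1.

-1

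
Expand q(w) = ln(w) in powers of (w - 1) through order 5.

q(1) = 0
q′(1) = 1
q′′(1) = -1
q′′′(1) = 2
q^(4)(1) = -6
q^(5)(1) = 24
Then c_k = q^(k)(1)/k! gives each Taylor coefficient.

(w - 1)^5/5 - (w - 1)^4/4 + (w - 1)^3/3 - (w - 1)^2/2 + (w - 1)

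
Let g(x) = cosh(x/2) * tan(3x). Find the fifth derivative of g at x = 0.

Expand each factor separately, then convolve coefficients.
The coefficient of x^5 in the expansion is 21461/640, so g^(5)(0) = 5! * (21461/640) = 64383/16.

64383/16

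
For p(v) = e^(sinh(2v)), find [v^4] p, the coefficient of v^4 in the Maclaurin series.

Let u equal the inner series; expand the outer function in u and truncate.
[v^0] = 1;  [v^1] = 2;  [v^2] = 2;  [v^3] = 8/3;  [v^4] = 10/3.

10/3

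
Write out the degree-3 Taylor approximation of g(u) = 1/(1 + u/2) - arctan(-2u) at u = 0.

Expand each term separately and add.

-67*u^3/24 + u^2/4 + 3*u/2 + 1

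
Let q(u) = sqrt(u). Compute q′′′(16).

The coefficient of (u - 16)^3 in the expansion is 1/16384, so q′′′(16) = 3! * (1/16384) = 3/8192.

3/8192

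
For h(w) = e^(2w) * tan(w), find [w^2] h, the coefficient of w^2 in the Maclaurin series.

2

Multiply the two series term by term and collect like powers.
[w^0] = 0;  [w^1] = 1;  [w^2] = 2.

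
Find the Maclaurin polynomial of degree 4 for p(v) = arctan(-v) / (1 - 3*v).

Multiply the numerator's expansion by the denominator's geometric series.

-26*v^4 - 26*v^3/3 - 3*v^2 - v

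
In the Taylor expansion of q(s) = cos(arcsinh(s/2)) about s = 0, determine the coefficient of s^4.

5/384

Substitute the inner expansion into the outer series and collect powers.
q(0) = 1
q′(0) = 0
q′′(0) = -1/4
q′′′(0) = 0
q^(4)(0) = 5/16
So c_4 = q^(4)(0)/4! = 5/384.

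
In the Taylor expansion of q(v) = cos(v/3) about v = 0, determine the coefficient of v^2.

[v^0] = 1;  [v^1] = 0;  [v^2] = -1/18.

-1/18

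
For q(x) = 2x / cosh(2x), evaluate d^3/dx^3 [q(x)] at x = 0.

-24

Invert the denominator's series and multiply.
The coefficient of x^3 in the expansion is -4, so q′′′(0) = 3! * (-4) = -24.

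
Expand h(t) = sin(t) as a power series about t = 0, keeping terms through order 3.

-t^3/6 + t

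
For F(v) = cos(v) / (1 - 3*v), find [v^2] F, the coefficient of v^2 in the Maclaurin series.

17/2

Multiply the numerator's expansion by the denominator's geometric series.
[v^0] = 1;  [v^1] = 3;  [v^2] = 17/2.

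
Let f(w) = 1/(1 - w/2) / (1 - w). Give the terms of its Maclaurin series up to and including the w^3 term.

15*w^3/8 + 7*w^2/4 + 3*w/2 + 1

Expand each factor separately, then convolve coefficients.
[w^0] = 1;  [w^1] = 3/2;  [w^2] = 7/4;  [w^3] = 15/8.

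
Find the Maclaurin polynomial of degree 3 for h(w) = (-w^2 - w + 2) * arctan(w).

Multiply each power in the prefactor through the base expansion.
h(0) = 0
h′(0) = 2
h′′(0) = -2
h′′′(0) = -10
Dividing each by k! gives the coefficients c_0, ..., c_3.

-5*w^3/3 - w^2 + 2*w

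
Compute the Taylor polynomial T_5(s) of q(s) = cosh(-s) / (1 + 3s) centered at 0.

Multiply the two series term by term and collect like powers.
q(0) = 1
q′(0) = -3
q′′(0) = 19
q′′′(0) = -171
q^(4)(0) = 2053
q^(5)(0) = -30795
Then c_k = q^(k)(0)/k! gives each Taylor coefficient.

-2053*s^5/8 + 2053*s^4/24 - 57*s^3/2 + 19*s^2/2 - 3*s + 1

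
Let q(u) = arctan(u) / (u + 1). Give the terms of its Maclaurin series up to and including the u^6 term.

Use 1/(1 - r) = Σ r^k on the denominator, then take the Cauchy product.
q(0) = 0
q′(0) = 1
q′′(0) = -2
q′′′(0) = 4
q^(4)(0) = -16
q^(5)(0) = 104
q^(6)(0) = -624

-13*u^6/15 + 13*u^5/15 - 2*u^4/3 + 2*u^3/3 - u^2 + u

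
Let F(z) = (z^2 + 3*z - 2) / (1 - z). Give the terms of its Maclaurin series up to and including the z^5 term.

Distribute the polynomial across the series and collect like powers.
F(0) = -2
F′(0) = 1
F′′(0) = 4
F′′′(0) = 12
F^(4)(0) = 48
F^(5)(0) = 240

2*z^5 + 2*z^4 + 2*z^3 + 2*z^2 + z - 2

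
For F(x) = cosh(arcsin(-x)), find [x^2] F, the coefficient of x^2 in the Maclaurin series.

1/2

Plug the Maclaurin series of the inner function into that of the outer and collect terms.
F(0) = 1
F′(0) = 0
F′′(0) = 1
So c_2 = F′′(0)/2! = 1/2.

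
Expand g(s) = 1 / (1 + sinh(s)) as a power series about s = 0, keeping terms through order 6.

Use the geometric series for the reciprocal, then substitute.
g(0) = 1
g′(0) = -1
g′′(0) = 2
g′′′(0) = -7
g^(4)(0) = 32
g^(5)(0) = -181
g^(6)(0) = 1232
Then c_k = g^(k)(0)/k! gives each Taylor coefficient.

77*s^6/45 - 181*s^5/120 + 4*s^4/3 - 7*s^3/6 + s^2 - s + 1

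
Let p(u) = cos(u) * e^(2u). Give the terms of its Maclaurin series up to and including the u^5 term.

-19*u^5/60 - 7*u^4/24 + u^3/3 + 3*u^2/2 + 2*u + 1

Multiply the two series term by term and collect like powers.
[u^0] = 1;  [u^1] = 2;  [u^2] = 3/2;  [u^3] = 1/3;  [u^4] = -7/24;  [u^5] = -19/60.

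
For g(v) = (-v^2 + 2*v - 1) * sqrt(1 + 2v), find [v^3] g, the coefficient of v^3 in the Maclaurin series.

Distribute the polynomial across the series and collect like powers.
g(0) = -1
g′(0) = 1
g′′(0) = 3
g′′′(0) = -15
So c_3 = g′′′(0)/3! = -5/2.

-5/2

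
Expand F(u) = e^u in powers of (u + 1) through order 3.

(u + 1)^3*e^(-1)/6 + (u + 1)^2*e^(-1)/2 + (u + 1)*e^(-1) + e^(-1)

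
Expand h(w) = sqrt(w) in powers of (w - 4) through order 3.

h(4) = 2
h′(4) = 1/4
h′′(4) = -1/32
h′′′(4) = 3/256

(w - 4)^3/512 - (w - 4)^2/64 + (w - 4)/4 + 2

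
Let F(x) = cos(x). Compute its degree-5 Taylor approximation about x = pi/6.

Apply the Taylor formula c_k = f^(k)(a)/k!.
[(x - pi/6)^0] = sqrt(3)/2;  [(x - pi/6)^1] = -1/2;  [(x - pi/6)^2] = -sqrt(3)/4;  [(x - pi/6)^3] = 1/12;  [(x - pi/6)^4] = sqrt(3)/48;  [(x - pi/6)^5] = -1/240.

-(x - pi/6)^5/240 + sqrt(3)*(x - pi/6)^4/48 + (x - pi/6)^3/12 - sqrt(3)*(x - pi/6)^2/4 - (x - pi/6)/2 + sqrt(3)/2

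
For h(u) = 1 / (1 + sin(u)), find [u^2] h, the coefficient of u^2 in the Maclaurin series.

Expand as Σ (-1)^k u^k with u equal to the inner function's series.

1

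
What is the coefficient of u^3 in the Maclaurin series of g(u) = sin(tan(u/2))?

1/48

Plug the Maclaurin series of the inner function into that of the outer and collect terms.
g(0) = 0
g′(0) = 1/2
g′′(0) = 0
g′′′(0) = 1/8
So c_3 = g′′′(0)/3! = 1/48.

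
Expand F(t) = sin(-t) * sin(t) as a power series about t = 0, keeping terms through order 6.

Write out both Maclaurin series and multiply, keeping only the needed powers.
F(0) = 0
F′(0) = 0
F′′(0) = -2
F′′′(0) = 0
F^(4)(0) = 8
F^(5)(0) = 0
F^(6)(0) = -32

-2*t^6/45 + t^4/3 - t^2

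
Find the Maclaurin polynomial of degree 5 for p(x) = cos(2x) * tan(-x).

Expand each factor separately, then convolve coefficients.
p(0) = 0
p′(0) = -1
p′′(0) = 0
p′′′(0) = 10
p^(4)(0) = 0
p^(5)(0) = -16

-2*x^5/15 + 5*x^3/3 - x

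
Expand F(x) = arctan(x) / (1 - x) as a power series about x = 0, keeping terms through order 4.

Write out both Maclaurin series and multiply, keeping only the needed powers.
F(0) = 0
F′(0) = 1
F′′(0) = 2
F′′′(0) = 4
F^(4)(0) = 16
Dividing each by k! gives the coefficients c_0, ..., c_4.

2*x^4/3 + 2*x^3/3 + x^2 + x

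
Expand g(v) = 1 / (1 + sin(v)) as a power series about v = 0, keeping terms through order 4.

2*v^4/3 - 5*v^3/6 + v^2 - v + 1

Use the geometric series for the reciprocal, then substitute.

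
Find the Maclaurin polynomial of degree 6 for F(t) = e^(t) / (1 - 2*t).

75973*t^6/720 + 6331*t^5/120 + 211*t^4/8 + 79*t^3/6 + 13*t^2/2 + 3*t + 1

Multiply the numerator's expansion by the denominator's geometric series.
[t^0] = 1;  [t^1] = 3;  [t^2] = 13/2;  [t^3] = 79/6;  [t^4] = 211/8;  [t^5] = 6331/120;  [t^6] = 75973/720.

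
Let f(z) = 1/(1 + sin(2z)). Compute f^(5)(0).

-1952

Compose series: expand the inner function first, then feed it into the outer expansion.
From the series, [z^5] f = -244/15; multiply by 5! = 120 to get -1952.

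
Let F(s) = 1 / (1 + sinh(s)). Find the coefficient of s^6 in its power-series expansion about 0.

77/45

Write 1/(1+u) = 1 - u + u^2 - u^3 + ... and substitute the series for u.
F(0) = 1
F′(0) = -1
F′′(0) = 2
F′′′(0) = -7
F^(4)(0) = 32
F^(5)(0) = -181
F^(6)(0) = 1232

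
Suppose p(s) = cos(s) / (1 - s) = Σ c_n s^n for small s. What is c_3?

Multiply the numerator's expansion by the denominator's geometric series.
[s^0] = 1;  [s^1] = 1;  [s^2] = 1/2;  [s^3] = 1/2.

1/2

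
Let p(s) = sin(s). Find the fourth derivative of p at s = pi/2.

1

The coefficient of (s - pi/2)^4 in the expansion is 1/24, so p^(4)(pi/2) = 4! * (1/24) = 1.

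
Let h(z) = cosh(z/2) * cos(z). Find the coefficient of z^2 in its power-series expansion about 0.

Write out both Maclaurin series and multiply, keeping only the needed powers.
h(0) = 1
h′(0) = 0
h′′(0) = -3/4
Dividing each by k! gives the coefficients c_0, ..., c_2.

-3/8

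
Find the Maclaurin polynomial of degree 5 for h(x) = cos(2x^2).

1 - 2*x^4

Differentiate repeatedly and evaluate at the center.
[x^0] = 1;  [x^1] = 0;  [x^2] = 0;  [x^3] = 0;  [x^4] = -2;  [x^5] = 0.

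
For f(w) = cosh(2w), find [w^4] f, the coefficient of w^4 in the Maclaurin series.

2/3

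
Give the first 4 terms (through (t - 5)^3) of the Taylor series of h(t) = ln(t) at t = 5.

(t - 5)^3/375 - (t - 5)^2/50 + (t - 5)/5 + ln(5)

Compute the successive derivatives at the expansion point and divide by k!.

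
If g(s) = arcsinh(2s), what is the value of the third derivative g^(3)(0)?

From the series, [s^3] g = -4/3; multiply by 3! = 6 to get -8.

-8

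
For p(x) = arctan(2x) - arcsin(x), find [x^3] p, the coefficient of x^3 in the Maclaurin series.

Combine the two series term by term.
p(0) = 0
p′(0) = 1
p′′(0) = 0
p′′′(0) = -17
Then c_k = p^(k)(0)/k! gives each Taylor coefficient.

-17/6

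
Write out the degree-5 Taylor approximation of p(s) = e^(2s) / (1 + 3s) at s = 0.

-1871*s^5/15 + 125*s^4/3 - 41*s^3/3 + 5*s^2 - s + 1

Write out both Maclaurin series and multiply, keeping only the needed powers.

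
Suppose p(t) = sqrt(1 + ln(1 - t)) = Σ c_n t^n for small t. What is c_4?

-143/384

Let u equal the inner series; expand the outer function in u and truncate.
[t^0] = 1;  [t^1] = -1/2;  [t^2] = -3/8;  [t^3] = -17/48;  [t^4] = -143/384.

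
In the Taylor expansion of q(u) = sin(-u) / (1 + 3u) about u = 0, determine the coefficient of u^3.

Take the Cauchy product of the two expansions.

-53/6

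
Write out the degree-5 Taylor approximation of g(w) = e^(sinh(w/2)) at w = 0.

w^5/320 + 5*w^4/384 + w^3/24 + w^2/8 + w/2 + 1

Plug the Maclaurin series of the inner function into that of the outer and collect terms.
g(0) = 1
g′(0) = 1/2
g′′(0) = 1/4
g′′′(0) = 1/4
g^(4)(0) = 5/16
g^(5)(0) = 3/8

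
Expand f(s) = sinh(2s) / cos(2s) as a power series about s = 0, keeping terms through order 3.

Divide the numerator series by the denominator series (power-series long division).
[s^0] = 0;  [s^1] = 2;  [s^2] = 0;  [s^3] = 16/3.

16*s^3/3 + 2*s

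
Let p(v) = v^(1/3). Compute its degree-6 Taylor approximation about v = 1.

[(v - 1)^0] = 1;  [(v - 1)^1] = 1/3;  [(v - 1)^2] = -1/9;  [(v - 1)^3] = 5/81;  [(v - 1)^4] = -10/243;  [(v - 1)^5] = 22/729;  [(v - 1)^6] = -154/6561.

-154*(v - 1)^6/6561 + 22*(v - 1)^5/729 - 10*(v - 1)^4/243 + 5*(v - 1)^3/81 - (v - 1)^2/9 + (v - 1)/3 + 1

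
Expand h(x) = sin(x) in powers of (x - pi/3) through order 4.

sqrt(3)*(x - pi/3)^4/48 - (x - pi/3)^3/12 - sqrt(3)*(x - pi/3)^2/4 + (x - pi/3)/2 + sqrt(3)/2

[(x - pi/3)^0] = sqrt(3)/2;  [(x - pi/3)^1] = 1/2;  [(x - pi/3)^2] = -sqrt(3)/4;  [(x - pi/3)^3] = -1/12;  [(x - pi/3)^4] = sqrt(3)/48.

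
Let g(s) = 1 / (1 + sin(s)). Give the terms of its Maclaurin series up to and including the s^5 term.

-61*s^5/120 + 2*s^4/3 - 5*s^3/6 + s^2 - s + 1

Expand as Σ (-1)^k u^k with u equal to the inner function's series.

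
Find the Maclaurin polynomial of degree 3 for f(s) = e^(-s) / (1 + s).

Expand each factor separately, then convolve coefficients.

-8*s^3/3 + 5*s^2/2 - 2*s + 1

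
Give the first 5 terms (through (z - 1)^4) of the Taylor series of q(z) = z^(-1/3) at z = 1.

35*(z - 1)^4/243 - 14*(z - 1)^3/81 + 2*(z - 1)^2/9 - (z - 1)/3 + 1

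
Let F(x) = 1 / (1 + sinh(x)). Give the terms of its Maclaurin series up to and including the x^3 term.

Use the geometric series for the reciprocal, then substitute.
F(0) = 1
F′(0) = -1
F′′(0) = 2
F′′′(0) = -7
The Taylor polynomial is Σ F^(k)(0)/k! · x^k.

-7*x^3/6 + x^2 - x + 1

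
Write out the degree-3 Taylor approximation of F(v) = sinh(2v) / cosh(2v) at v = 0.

-8*v^3/3 + 2*v

Divide the numerator series by the denominator series (power-series long division).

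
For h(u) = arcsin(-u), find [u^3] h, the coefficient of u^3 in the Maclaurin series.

h(0) = 0
h′(0) = -1
h′′(0) = 0
h′′′(0) = -1
So c_3 = h′′′(0)/3! = -1/6.

-1/6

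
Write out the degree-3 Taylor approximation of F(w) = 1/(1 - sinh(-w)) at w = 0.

Plug the Maclaurin series of the inner function into that of the outer and collect terms.
[w^0] = 1;  [w^1] = -1;  [w^2] = 1;  [w^3] = -7/6.

-7*w^3/6 + w^2 - w + 1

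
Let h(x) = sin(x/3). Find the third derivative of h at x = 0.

Use the known series and substitute for the argument.
The coefficient of x^3 in the expansion is -1/162, so h′′′(0) = 3! * (-1/162) = -1/27.

-1/27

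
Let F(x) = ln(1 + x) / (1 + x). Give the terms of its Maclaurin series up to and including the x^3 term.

Take the Cauchy product of the two expansions.
[x^0] = 0;  [x^1] = 1;  [x^2] = -3/2;  [x^3] = 11/6.

11*x^3/6 - 3*x^2/2 + x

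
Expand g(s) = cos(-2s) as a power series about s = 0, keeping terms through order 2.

1 - 2*s^2

g(0) = 1
g′(0) = 0
g′′(0) = -4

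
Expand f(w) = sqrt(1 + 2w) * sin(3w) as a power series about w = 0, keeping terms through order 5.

Take the Cauchy product of the two expansions.

12*w^5/5 - 3*w^4 - 6*w^3 + 3*w^2 + 3*w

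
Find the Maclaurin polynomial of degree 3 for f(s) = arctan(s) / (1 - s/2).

Multiply the two series term by term and collect like powers.
f(0) = 0
f′(0) = 1
f′′(0) = 1
f′′′(0) = -1/2
Then c_k = f^(k)(0)/k! gives each Taylor coefficient.

-s^3/12 + s^2/2 + s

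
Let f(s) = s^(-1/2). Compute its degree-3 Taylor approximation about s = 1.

-5*(s - 1)^3/16 + 3*(s - 1)^2/8 - (s - 1)/2 + 1

Differentiate repeatedly and evaluate at the center.
f(1) = 1
f′(1) = -1/2
f′′(1) = 3/4
f′′′(1) = -15/8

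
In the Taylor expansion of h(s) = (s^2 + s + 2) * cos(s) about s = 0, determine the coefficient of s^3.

-1/2

Distribute the polynomial across the series and collect like powers.
h(0) = 2
h′(0) = 1
h′′(0) = 0
h′′′(0) = -3
Then c_k = h^(k)(0)/k! gives each Taylor coefficient.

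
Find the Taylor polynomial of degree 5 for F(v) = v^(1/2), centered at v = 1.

7*(v - 1)^5/256 - 5*(v - 1)^4/128 + (v - 1)^3/16 - (v - 1)^2/8 + (v - 1)/2 + 1

F(1) = 1
F′(1) = 1/2
F′′(1) = -1/4
F′′′(1) = 3/8
F^(4)(1) = -15/16
F^(5)(1) = 105/32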